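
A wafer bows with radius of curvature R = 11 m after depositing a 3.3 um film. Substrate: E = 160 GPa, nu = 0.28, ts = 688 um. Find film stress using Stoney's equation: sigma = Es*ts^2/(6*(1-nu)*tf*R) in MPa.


Step 1: Compute numerator: Es * ts^2 = 160 * 688^2 = 75735040 (GPa*um^2)
Step 2: Compute denominator (R in um): 6*(1-nu)*tf*R = 6*0.72*3.3*11e6 = 156816000.0 (um^2)
Step 3: sigma (GPa) = 75735040 / 156816000.0 = 4.82955e-01 GPa
Step 4: Convert to MPa (x1000): sigma = 483.0 MPa


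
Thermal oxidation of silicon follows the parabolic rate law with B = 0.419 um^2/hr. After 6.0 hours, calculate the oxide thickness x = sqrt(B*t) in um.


Step 1: Compute B*t = 0.419 * 6.0 = 2.514
Step 2: x = sqrt(2.514)
x = 1.586 um


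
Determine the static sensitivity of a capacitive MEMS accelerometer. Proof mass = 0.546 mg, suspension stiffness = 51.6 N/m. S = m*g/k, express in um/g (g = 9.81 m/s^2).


Step 1: Convert mass: m = 0.546 mg = 5.46e-07 kg
Step 2: S = m * g / k = 5.46e-07 * 9.81 / 51.6
Step 3: S = 1.04e-07 m/g
Step 4: Convert to um/g: S = 0.104 um/g


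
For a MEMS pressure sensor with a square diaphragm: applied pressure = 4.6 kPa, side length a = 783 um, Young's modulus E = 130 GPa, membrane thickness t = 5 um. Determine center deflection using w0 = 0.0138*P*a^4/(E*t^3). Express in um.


Step 1: Convert pressure to compatible units (E is in GPa, so P in GPa).
P = 4.6 kPa = 4.6e-6 GPa
Step 2: Compute numerator: 0.0138 * P * a^4.
a^4 = 783^4 = 375878121921
numerator = 0.0138 * 4.6e-6 * 375878121921 = 2.386074e+04
Step 3: Compute denominator: E * t^3 = 130 * 5^3 = 16250
Step 4: w0 = numerator / denominator = 2.386074e+04 / 16250 = 1.4684 um


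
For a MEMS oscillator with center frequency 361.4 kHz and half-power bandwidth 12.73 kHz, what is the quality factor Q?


Step 1: Q = f0 / bandwidth
Step 2: Q = 361.4 / 12.73
Q = 28.4


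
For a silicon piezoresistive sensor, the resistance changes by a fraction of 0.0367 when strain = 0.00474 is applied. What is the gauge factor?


Step 1: Identify values.
dR/R = 0.0367, strain = 0.00474
Step 2: GF = (dR/R) / strain = 0.0367 / 0.00474
GF = 7.7


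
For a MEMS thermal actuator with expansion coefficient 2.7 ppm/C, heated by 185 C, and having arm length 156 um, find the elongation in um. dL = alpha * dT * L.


Step 1: Convert CTE: alpha = 2.7 ppm/C = 2.7e-6 /C
Step 2: dL = 2.7e-6 * 185 * 156
dL = 0.0779 um


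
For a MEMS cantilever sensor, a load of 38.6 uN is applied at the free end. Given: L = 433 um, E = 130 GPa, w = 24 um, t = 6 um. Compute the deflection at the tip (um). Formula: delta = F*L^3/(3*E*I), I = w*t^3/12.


Step 1: Calculate the second moment of area.
I = w * t^3 / 12 = 24 * 6^3 / 12 = 432.0 um^4
Step 2: Convert E to consistent units (1 GPa = 1000 uN/um^2).
E = 130 GPa = 130000 uN/um^2
Step 3: Calculate tip deflection.
delta = F * L^3 / (3 * E * I)
delta = 38.6 * 433^3 / (3 * 130000 * 432.0)
delta = 18.5996 um


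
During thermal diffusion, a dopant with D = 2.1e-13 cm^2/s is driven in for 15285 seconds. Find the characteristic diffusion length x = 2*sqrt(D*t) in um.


Step 1: Compute D*t = 2.1e-13 * 15285 = 3.20985e-09 cm^2
Step 2: sqrt(D*t) = 5.66555e-05 cm
Step 3: x = 2 * 5.66555e-05 cm = 1.13311e-04 cm
Step 4: Convert to um (1 cm = 1e4 um): x = 1.133 um


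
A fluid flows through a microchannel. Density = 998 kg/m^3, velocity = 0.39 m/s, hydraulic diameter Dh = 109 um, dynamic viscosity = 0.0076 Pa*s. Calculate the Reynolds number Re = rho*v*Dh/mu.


Step 1: Convert Dh to meters: Dh = 109e-6 m
Step 2: Re = rho * v * Dh / mu
Re = 998 * 0.39 * 109e-6 / 0.0076
Re = 5.582


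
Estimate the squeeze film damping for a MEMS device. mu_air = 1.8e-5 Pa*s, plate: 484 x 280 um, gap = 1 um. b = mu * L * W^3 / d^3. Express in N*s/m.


Step 1: Convert to SI.
L = 484e-6 m, W = 280e-6 m, d = 1e-6 m
Step 2: W^3 = (280e-6)^3 = 2.20e-11 m^3
Step 3: d^3 = (1e-6)^3 = 1.00e-18 m^3
Step 4: b = 1.8e-5 * 484e-6 * 2.20e-11 / 1.00e-18
b = 1.91e-01 N*s/m


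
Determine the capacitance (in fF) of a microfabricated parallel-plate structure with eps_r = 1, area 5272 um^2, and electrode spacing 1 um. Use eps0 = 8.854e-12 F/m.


Step 1: Convert area to m^2: A = 5272e-12 m^2
Step 2: Convert gap to m: d = 1e-6 m
Step 3: C = eps0 * eps_r * A / d
C = 8.854e-12 * 1 * 5272e-12 / 1e-6
Step 4: Convert to fF (multiply by 1e15).
C = 46.68 fF


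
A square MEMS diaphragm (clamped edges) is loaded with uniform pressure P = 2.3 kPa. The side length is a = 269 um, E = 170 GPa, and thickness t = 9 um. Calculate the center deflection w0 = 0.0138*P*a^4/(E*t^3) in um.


Step 1: Convert pressure to compatible units (E is in GPa, so P in GPa).
P = 2.3 kPa = 2.3e-6 GPa
Step 2: Compute numerator: 0.0138 * P * a^4.
a^4 = 269^4 = 5236114321
numerator = 0.0138 * 2.3e-6 * 5236114321 = 1.662e+02
Step 3: Compute denominator: E * t^3 = 170 * 9^3 = 123930
Step 4: w0 = numerator / denominator = 1.662e+02 / 123930 = 0.0013 um


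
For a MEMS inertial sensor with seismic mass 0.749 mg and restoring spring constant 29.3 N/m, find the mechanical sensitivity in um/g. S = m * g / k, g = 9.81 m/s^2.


Step 1: Convert mass: m = 0.749 mg = 7.49e-07 kg
Step 2: S = m * g / k = 7.49e-07 * 9.81 / 29.3
Step 3: S = 2.51e-07 m/g
Step 4: Convert to um/g: S = 0.251 um/g


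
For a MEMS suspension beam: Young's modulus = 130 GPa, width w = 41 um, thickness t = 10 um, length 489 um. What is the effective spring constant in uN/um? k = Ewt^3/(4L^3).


Step 1: Convert E to consistent units (1 GPa = 1000 uN/um^2).
E = 130 GPa = 130000 uN/um^2
Step 2: Compute t^3 = 10^3 = 1000
Step 3: Compute L^3 = 489^3 = 116930169
Step 4: k = 130000 * 41 * 1000 / (4 * 116930169)
k = 11.3957 uN/um


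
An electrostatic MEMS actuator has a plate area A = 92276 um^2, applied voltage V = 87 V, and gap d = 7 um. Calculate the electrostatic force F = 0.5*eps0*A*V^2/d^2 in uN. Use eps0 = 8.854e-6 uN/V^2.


Step 1: Identify parameters.
eps0 = 8.854e-6 uN/V^2, A = 92276 um^2, V = 87 V, d = 7 um
Step 2: Compute V^2 = 87^2 = 7569
Step 3: Compute d^2 = 7^2 = 49
Step 4: F = 0.5 * 8.854e-6 * 92276 * 7569 / 49
F = 63.102 uN


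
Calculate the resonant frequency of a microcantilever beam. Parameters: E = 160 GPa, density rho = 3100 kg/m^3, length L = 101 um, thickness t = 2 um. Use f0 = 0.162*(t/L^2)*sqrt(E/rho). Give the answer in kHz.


Step 1: Convert units to SI.
t_SI = 2e-6 m, L_SI = 101e-6 m
Step 2: Calculate sqrt(E/rho).
sqrt(160e9 / 3100) = 7184.21 m/s
Step 3: Compute f0.
f0 = 0.162 * 2e-6 / (101e-6)^2 * 7184.21 = 228181.9 Hz = 228.18 kHz


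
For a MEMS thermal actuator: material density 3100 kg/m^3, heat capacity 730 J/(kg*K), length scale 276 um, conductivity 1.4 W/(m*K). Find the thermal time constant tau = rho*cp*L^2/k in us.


Step 1: Convert L to m: L = 276e-6 m
Step 2: L^2 = (276e-6)^2 = 7.6176e-08 m^2
Step 3: tau = 3100 * 730 * 7.6176e-08 / 1.4 = 1.2313306286e-01 s
Step 4: Convert to microseconds (multiply by 1e6).
tau = 123133.063 us


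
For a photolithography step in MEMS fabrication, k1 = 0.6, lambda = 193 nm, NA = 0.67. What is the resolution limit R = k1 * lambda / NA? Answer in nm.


Step 1: Identify values: k1 = 0.6, lambda = 193 nm, NA = 0.67
Step 2: R = k1 * lambda / NA
R = 0.6 * 193 / 0.67
R = 172.8 nm


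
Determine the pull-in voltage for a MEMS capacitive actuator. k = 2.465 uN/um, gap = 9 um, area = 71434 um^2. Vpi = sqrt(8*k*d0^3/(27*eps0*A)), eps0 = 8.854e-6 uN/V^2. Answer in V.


Step 1: Compute numerator: 8 * k * d0^3 = 8 * 2.465 * 9^3 = 14375.88
Step 2: Compute denominator: 27 * eps0 * A = 27 * 8.854e-6 * 71434 = 17.076869
Step 3: Vpi = sqrt(14375.88 / 17.076869)
Vpi = 29.01 V


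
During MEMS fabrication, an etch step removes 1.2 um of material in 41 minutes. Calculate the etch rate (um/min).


Step 1: Etch rate = depth / time
Step 2: rate = 1.2 / 41
rate = 0.029 um/min


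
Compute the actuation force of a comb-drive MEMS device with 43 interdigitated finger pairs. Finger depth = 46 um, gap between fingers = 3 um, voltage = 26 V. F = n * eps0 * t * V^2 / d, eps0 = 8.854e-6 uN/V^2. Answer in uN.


Step 1: Parameters: n=43, eps0=8.854e-6 uN/V^2, t=46 um, V=26 V, d=3 um
Step 2: V^2 = 676
Step 3: F = 43 * 8.854e-6 * 46 * 676 / 3
F = 3.946 uN


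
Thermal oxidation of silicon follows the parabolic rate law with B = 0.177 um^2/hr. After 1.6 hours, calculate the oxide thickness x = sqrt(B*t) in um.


Step 1: Compute B*t = 0.177 * 1.6 = 0.2832
Step 2: x = sqrt(0.2832)
x = 0.532 um


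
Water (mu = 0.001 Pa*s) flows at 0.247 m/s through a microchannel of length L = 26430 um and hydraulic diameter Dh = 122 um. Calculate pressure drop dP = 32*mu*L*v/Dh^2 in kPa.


Step 1: Convert to SI: L = 26430e-6 m, Dh = 122e-6 m
Step 2: dP = 32 * 0.001 * 26430e-6 * 0.247 / (122e-6)^2
Step 3: dP = 14035.39 Pa
Step 4: Convert to kPa: dP = 14.04 kPa


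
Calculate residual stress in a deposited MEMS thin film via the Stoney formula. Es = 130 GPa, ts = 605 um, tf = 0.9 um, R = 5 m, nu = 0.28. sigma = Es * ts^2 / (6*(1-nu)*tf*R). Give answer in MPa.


Step 1: Compute numerator: Es * ts^2 = 130 * 605^2 = 47583250 (GPa*um^2)
Step 2: Compute denominator (R in um): 6*(1-nu)*tf*R = 6*0.72*0.9*5e6 = 19440000.0 (um^2)
Step 3: sigma (GPa) = 47583250 / 19440000.0 = 2.447698e+00 GPa
Step 4: Convert to MPa (x1000): sigma = 2447.7 MPa


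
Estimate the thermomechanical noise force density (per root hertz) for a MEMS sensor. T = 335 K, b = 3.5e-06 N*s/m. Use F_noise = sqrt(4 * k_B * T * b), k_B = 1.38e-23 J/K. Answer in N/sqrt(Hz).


Step 1: Compute 4 * k_B * T * b
= 4 * 1.38e-23 * 335 * 3.5e-06
= 6.4722e-26 N^2/Hz
Step 2: F_noise = sqrt(6.4722e-26)
F_noise = 2.54e-13 N/sqrt(Hz)


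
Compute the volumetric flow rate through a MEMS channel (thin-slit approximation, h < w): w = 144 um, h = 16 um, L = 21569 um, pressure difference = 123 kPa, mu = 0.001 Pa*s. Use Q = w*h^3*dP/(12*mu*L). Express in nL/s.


Step 1: Convert all dimensions to SI (meters).
w = 144e-6 m, h = 16e-6 m, L = 21569e-6 m, dP = 123e3 Pa
Step 2: Q = w * h^3 * dP / (12 * mu * L)
Q = 144e-6 * (16e-6)^3 * 123e3 / (12 * 0.001 * 21569e-6) = 2.8029561e-10 m^3/s
Step 3: Convert Q from m^3/s to nL/s (1 m^3 = 1e12 nL, so multiply by 1e12).
Q = 280.296 nL/s


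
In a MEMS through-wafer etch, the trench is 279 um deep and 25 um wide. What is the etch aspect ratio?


Step 1: AR = depth / width
Step 2: AR = 279 / 25
AR = 11.2


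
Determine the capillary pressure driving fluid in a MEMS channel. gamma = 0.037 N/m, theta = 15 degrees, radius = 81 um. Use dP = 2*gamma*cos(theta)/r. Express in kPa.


Step 1: cos(15 deg) = 0.9659
Step 2: Convert r to m: r = 81e-6 m
Step 3: dP = 2 * 0.037 * 0.9659 / 81e-6 = 882.4 Pa
Step 4: Convert Pa to kPa (divide by 1000).
dP = 0.88 kPa


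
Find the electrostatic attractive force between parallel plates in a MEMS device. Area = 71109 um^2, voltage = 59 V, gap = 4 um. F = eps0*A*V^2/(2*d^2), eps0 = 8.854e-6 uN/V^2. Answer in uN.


Step 1: Identify parameters.
eps0 = 8.854e-6 uN/V^2, A = 71109 um^2, V = 59 V, d = 4 um
Step 2: Compute V^2 = 59^2 = 3481
Step 3: Compute d^2 = 4^2 = 16
Step 4: F = 0.5 * 8.854e-6 * 71109 * 3481 / 16
F = 68.489 uN


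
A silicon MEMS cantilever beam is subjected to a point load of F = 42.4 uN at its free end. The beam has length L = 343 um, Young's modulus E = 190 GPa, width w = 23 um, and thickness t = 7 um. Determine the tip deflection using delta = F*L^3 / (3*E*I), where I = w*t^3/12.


Step 1: Calculate the second moment of area.
I = w * t^3 / 12 = 23 * 7^3 / 12 = 657.4167 um^4
Step 2: Convert E to consistent units (1 GPa = 1000 uN/um^2).
E = 190 GPa = 190000 uN/um^2
Step 3: Calculate tip deflection.
delta = F * L^3 / (3 * E * I)
delta = 42.4 * 343^3 / (3 * 190000 * 657.4167)
delta = 4.566 um


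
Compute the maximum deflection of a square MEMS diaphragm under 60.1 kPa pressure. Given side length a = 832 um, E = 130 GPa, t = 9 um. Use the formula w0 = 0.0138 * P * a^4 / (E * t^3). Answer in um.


Step 1: Convert pressure to compatible units (E is in GPa, so P in GPa).
P = 60.1 kPa = 60.1e-6 GPa
Step 2: Compute numerator: 0.0138 * P * a^4.
a^4 = 832^4 = 479174066176
numerator = 0.0138 * 60.1e-6 * 479174066176 = 3.974174e+05
Step 3: Compute denominator: E * t^3 = 130 * 9^3 = 94770
Step 4: w0 = numerator / denominator = 3.974174e+05 / 94770 = 4.1935 um


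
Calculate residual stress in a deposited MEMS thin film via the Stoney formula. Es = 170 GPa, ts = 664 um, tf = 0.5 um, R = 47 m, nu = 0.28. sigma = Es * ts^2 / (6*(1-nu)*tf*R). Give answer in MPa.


Step 1: Compute numerator: Es * ts^2 = 170 * 664^2 = 74952320 (GPa*um^2)
Step 2: Compute denominator (R in um): 6*(1-nu)*tf*R = 6*0.72*0.5*47e6 = 101520000.0 (um^2)
Step 3: sigma (GPa) = 74952320 / 101520000.0 = 7.38301e-01 GPa
Step 4: Convert to MPa (x1000): sigma = 738.3 MPa


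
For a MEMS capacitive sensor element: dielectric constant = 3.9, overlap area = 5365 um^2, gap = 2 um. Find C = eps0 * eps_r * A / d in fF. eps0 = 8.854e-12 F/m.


Step 1: Convert area to m^2: A = 5365e-12 m^2
Step 2: Convert gap to m: d = 2e-6 m
Step 3: C = eps0 * eps_r * A / d
C = 8.854e-12 * 3.9 * 5365e-12 / 2e-6
Step 4: Convert to fF (multiply by 1e15).
C = 92.63 fF


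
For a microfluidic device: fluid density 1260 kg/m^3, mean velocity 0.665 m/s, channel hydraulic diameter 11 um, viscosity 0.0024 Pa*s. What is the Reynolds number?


Step 1: Convert Dh to meters: Dh = 11e-6 m
Step 2: Re = rho * v * Dh / mu
Re = 1260 * 0.665 * 11e-6 / 0.0024
Re = 3.84


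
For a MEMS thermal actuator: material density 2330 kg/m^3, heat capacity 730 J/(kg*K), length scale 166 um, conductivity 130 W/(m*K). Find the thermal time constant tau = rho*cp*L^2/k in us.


Step 1: Convert L to m: L = 166e-6 m
Step 2: L^2 = (166e-6)^2 = 2.7556e-08 m^2
Step 3: tau = 2330 * 730 * 2.7556e-08 / 130 = 3.6053846e-04 s
Step 4: Convert to microseconds (multiply by 1e6).
tau = 360.538 us


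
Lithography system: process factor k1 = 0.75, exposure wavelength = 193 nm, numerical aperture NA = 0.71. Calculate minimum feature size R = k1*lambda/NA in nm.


Step 1: Identify values: k1 = 0.75, lambda = 193 nm, NA = 0.71
Step 2: R = k1 * lambda / NA
R = 0.75 * 193 / 0.71
R = 203.9 nm


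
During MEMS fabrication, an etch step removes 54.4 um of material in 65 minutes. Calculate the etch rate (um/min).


Step 1: Etch rate = depth / time
Step 2: rate = 54.4 / 65
rate = 0.837 um/min


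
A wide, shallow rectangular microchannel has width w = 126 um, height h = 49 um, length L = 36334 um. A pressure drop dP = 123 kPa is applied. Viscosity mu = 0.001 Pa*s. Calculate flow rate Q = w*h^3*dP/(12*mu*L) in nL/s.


Step 1: Convert all dimensions to SI (meters).
w = 126e-6 m, h = 49e-6 m, L = 36334e-6 m, dP = 123e3 Pa
Step 2: Q = w * h^3 * dP / (12 * mu * L)
Q = 126e-6 * (49e-6)^3 * 123e3 / (12 * 0.001 * 36334e-6) = 4.1818595e-09 m^3/s
Step 3: Convert Q from m^3/s to nL/s (1 m^3 = 1e12 nL, so multiply by 1e12).
Q = 4181.86 nL/s


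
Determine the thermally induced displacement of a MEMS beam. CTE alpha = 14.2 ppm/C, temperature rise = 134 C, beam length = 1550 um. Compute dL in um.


Step 1: Convert CTE: alpha = 14.2 ppm/C = 14.2e-6 /C
Step 2: dL = 14.2e-6 * 134 * 1550
dL = 2.9493 um


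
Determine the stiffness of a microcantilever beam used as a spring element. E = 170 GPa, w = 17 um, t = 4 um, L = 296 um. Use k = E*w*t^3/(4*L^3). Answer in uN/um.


Step 1: Convert E to consistent units (1 GPa = 1000 uN/um^2).
E = 170 GPa = 170000 uN/um^2
Step 2: Compute t^3 = 4^3 = 64
Step 3: Compute L^3 = 296^3 = 25934336
Step 4: k = 170000 * 17 * 64 / (4 * 25934336)
k = 1.783 uN/um


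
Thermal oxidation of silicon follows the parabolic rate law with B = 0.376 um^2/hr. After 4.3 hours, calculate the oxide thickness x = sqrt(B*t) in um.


Step 1: Compute B*t = 0.376 * 4.3 = 1.6168
Step 2: x = sqrt(1.6168)
x = 1.272 um


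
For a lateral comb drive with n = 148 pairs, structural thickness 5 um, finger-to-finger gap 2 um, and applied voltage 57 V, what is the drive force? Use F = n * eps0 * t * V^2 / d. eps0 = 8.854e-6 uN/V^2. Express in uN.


Step 1: Parameters: n=148, eps0=8.854e-6 uN/V^2, t=5 um, V=57 V, d=2 um
Step 2: V^2 = 3249
Step 3: F = 148 * 8.854e-6 * 5 * 3249 / 2
F = 10.644 uN


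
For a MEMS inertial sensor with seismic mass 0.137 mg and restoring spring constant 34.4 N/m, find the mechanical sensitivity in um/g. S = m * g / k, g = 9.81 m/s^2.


Step 1: Convert mass: m = 0.137 mg = 1.37e-07 kg
Step 2: S = m * g / k = 1.37e-07 * 9.81 / 34.4
Step 3: S = 3.91e-08 m/g
Step 4: Convert to um/g: S = 0.039 um/g


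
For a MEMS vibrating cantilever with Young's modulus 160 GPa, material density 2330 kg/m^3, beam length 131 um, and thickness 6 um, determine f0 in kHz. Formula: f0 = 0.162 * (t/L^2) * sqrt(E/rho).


Step 1: Convert units to SI.
t_SI = 6e-6 m, L_SI = 131e-6 m
Step 2: Calculate sqrt(E/rho).
sqrt(160e9 / 2330) = 8286.71 m/s
Step 3: Compute f0.
f0 = 0.162 * 6e-6 / (131e-6)^2 * 8286.71 = 469359.7 Hz = 469.36 kHz


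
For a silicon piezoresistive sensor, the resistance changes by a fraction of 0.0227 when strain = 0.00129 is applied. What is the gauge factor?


Step 1: Identify values.
dR/R = 0.0227, strain = 0.00129
Step 2: GF = (dR/R) / strain = 0.0227 / 0.00129
GF = 17.6


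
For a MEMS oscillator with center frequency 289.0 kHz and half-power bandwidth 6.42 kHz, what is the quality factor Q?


Step 1: Q = f0 / bandwidth
Step 2: Q = 289.0 / 6.42
Q = 45.0


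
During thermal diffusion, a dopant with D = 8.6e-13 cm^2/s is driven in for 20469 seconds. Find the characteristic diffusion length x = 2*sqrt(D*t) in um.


Step 1: Compute D*t = 8.6e-13 * 20469 = 1.760334e-08 cm^2
Step 2: sqrt(D*t) = 1.32678e-04 cm
Step 3: x = 2 * 1.32678e-04 cm = 2.65356e-04 cm
Step 4: Convert to um (1 cm = 1e4 um): x = 2.654 um


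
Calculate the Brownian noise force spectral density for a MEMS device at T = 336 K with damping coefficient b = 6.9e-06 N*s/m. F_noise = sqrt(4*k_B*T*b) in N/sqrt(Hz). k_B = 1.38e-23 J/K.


Step 1: Compute 4 * k_B * T * b
= 4 * 1.38e-23 * 336 * 6.9e-06
= 1.2798e-25 N^2/Hz
Step 2: F_noise = sqrt(1.2798e-25)
F_noise = 3.58e-13 N/sqrt(Hz)


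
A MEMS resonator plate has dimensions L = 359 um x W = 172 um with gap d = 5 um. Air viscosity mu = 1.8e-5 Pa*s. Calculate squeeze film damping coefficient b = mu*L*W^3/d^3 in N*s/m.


Step 1: Convert to SI.
L = 359e-6 m, W = 172e-6 m, d = 5e-6 m
Step 2: W^3 = (172e-6)^3 = 5.09e-12 m^3
Step 3: d^3 = (5e-6)^3 = 1.25e-16 m^3
Step 4: b = 1.8e-5 * 359e-6 * 5.09e-12 / 1.25e-16
b = 2.63e-04 N*s/m


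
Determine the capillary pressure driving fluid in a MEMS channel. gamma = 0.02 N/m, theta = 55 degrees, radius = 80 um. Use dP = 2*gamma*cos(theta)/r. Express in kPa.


Step 1: cos(55 deg) = 0.5736
Step 2: Convert r to m: r = 80e-6 m
Step 3: dP = 2 * 0.02 * 0.5736 / 80e-6 = 286.8 Pa
Step 4: Convert Pa to kPa (divide by 1000).
dP = 0.29 kPa


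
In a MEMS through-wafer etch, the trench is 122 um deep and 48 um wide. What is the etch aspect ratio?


Step 1: AR = depth / width
Step 2: AR = 122 / 48
AR = 2.5


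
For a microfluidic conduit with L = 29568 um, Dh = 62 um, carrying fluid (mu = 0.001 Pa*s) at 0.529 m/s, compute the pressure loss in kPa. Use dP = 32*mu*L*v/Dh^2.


Step 1: Convert to SI: L = 29568e-6 m, Dh = 62e-6 m
Step 2: dP = 32 * 0.001 * 29568e-6 * 0.529 / (62e-6)^2
Step 3: dP = 130209.96 Pa
Step 4: Convert to kPa: dP = 130.21 kPa


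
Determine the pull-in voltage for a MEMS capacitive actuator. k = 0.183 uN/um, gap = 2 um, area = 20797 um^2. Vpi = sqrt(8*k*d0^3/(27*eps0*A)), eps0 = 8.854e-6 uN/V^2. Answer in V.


Step 1: Compute numerator: 8 * k * d0^3 = 8 * 0.183 * 2^3 = 11.712
Step 2: Compute denominator: 27 * eps0 * A = 27 * 8.854e-6 * 20797 = 4.971689
Step 3: Vpi = sqrt(11.712 / 4.971689)
Vpi = 1.53 V


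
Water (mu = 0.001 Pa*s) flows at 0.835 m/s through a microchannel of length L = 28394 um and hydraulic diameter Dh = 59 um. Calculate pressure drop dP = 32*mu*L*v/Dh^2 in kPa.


Step 1: Convert to SI: L = 28394e-6 m, Dh = 59e-6 m
Step 2: dP = 32 * 0.001 * 28394e-6 * 0.835 / (59e-6)^2
Step 3: dP = 217951.07 Pa
Step 4: Convert to kPa: dP = 217.95 kPa


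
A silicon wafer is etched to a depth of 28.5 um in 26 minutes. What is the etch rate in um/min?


Step 1: Etch rate = depth / time
Step 2: rate = 28.5 / 26
rate = 1.096 um/min


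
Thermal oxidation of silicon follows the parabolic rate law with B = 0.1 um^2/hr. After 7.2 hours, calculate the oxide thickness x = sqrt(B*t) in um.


Step 1: Compute B*t = 0.1 * 7.2 = 0.72
Step 2: x = sqrt(0.72)
x = 0.849 um


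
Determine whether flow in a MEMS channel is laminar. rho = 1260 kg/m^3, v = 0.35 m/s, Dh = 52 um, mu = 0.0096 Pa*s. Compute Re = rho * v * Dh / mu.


Step 1: Convert Dh to meters: Dh = 52e-6 m
Step 2: Re = rho * v * Dh / mu
Re = 1260 * 0.35 * 52e-6 / 0.0096
Re = 2.389
Since Re = 2.389 is below ~2300, the flow is laminar.


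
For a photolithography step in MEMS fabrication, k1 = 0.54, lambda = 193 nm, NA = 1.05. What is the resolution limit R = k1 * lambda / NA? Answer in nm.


Step 1: Identify values: k1 = 0.54, lambda = 193 nm, NA = 1.05
Step 2: R = k1 * lambda / NA
R = 0.54 * 193 / 1.05
R = 99.3 nm


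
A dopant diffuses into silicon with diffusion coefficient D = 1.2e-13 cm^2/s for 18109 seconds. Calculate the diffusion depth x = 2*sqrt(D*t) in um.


Step 1: Compute D*t = 1.2e-13 * 18109 = 2.17308e-09 cm^2
Step 2: sqrt(D*t) = 4.6616e-05 cm
Step 3: x = 2 * 4.6616e-05 cm = 9.3232e-05 cm
Step 4: Convert to um (1 cm = 1e4 um): x = 0.932 um


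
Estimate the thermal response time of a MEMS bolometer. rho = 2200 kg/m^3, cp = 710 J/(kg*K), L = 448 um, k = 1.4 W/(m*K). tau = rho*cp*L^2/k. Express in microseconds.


Step 1: Convert L to m: L = 448e-6 m
Step 2: L^2 = (448e-6)^2 = 2.00704e-07 m^2
Step 3: tau = 2200 * 710 * 2.00704e-07 / 1.4 = 2.2392832e-01 s
Step 4: Convert to microseconds (multiply by 1e6).
tau = 223928.32 us


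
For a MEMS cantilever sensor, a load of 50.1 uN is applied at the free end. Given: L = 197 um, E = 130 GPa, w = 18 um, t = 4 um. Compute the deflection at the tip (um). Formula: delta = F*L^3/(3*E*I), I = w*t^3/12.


Step 1: Calculate the second moment of area.
I = w * t^3 / 12 = 18 * 4^3 / 12 = 96.0 um^4
Step 2: Convert E to consistent units (1 GPa = 1000 uN/um^2).
E = 130 GPa = 130000 uN/um^2
Step 3: Calculate tip deflection.
delta = F * L^3 / (3 * E * I)
delta = 50.1 * 197^3 / (3 * 130000 * 96.0)
delta = 10.2306 um


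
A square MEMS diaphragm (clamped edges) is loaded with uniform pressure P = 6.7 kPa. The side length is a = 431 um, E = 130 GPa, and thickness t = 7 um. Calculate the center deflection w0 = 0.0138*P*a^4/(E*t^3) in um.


Step 1: Convert pressure to compatible units (E is in GPa, so P in GPa).
P = 6.7 kPa = 6.7e-6 GPa
Step 2: Compute numerator: 0.0138 * P * a^4.
a^4 = 431^4 = 34507149121
numerator = 0.0138 * 6.7e-6 * 34507149121 = 3.1905e+03
Step 3: Compute denominator: E * t^3 = 130 * 7^3 = 44590
Step 4: w0 = numerator / denominator = 3.1905e+03 / 44590 = 0.0716 um


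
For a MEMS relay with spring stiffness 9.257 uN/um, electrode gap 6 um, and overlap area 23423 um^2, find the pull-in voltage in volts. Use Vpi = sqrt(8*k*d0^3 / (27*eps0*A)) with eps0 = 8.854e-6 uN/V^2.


Step 1: Compute numerator: 8 * k * d0^3 = 8 * 9.257 * 6^3 = 15996.096
Step 2: Compute denominator: 27 * eps0 * A = 27 * 8.854e-6 * 23423 = 5.599456
Step 3: Vpi = sqrt(15996.096 / 5.599456)
Vpi = 53.45 V


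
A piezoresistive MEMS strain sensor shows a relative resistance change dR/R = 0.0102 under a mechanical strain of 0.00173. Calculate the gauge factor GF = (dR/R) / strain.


Step 1: Identify values.
dR/R = 0.0102, strain = 0.00173
Step 2: GF = (dR/R) / strain = 0.0102 / 0.00173
GF = 5.9


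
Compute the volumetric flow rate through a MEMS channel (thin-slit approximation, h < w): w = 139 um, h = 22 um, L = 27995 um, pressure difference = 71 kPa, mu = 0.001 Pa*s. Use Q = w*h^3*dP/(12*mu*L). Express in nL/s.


Step 1: Convert all dimensions to SI (meters).
w = 139e-6 m, h = 22e-6 m, L = 27995e-6 m, dP = 71e3 Pa
Step 2: Q = w * h^3 * dP / (12 * mu * L)
Q = 139e-6 * (22e-6)^3 * 71e3 / (12 * 0.001 * 27995e-6) = 3.1280917e-10 m^3/s
Step 3: Convert Q from m^3/s to nL/s (1 m^3 = 1e12 nL, so multiply by 1e12).
Q = 312.809 nL/s


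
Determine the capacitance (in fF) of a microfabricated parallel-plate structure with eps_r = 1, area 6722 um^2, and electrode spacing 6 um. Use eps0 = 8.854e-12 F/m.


Step 1: Convert area to m^2: A = 6722e-12 m^2
Step 2: Convert gap to m: d = 6e-6 m
Step 3: C = eps0 * eps_r * A / d
C = 8.854e-12 * 1 * 6722e-12 / 6e-6
Step 4: Convert to fF (multiply by 1e15).
C = 9.92 fF


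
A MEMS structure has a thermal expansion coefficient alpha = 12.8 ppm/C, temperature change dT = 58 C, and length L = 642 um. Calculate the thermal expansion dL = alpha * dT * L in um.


Step 1: Convert CTE: alpha = 12.8 ppm/C = 12.8e-6 /C
Step 2: dL = 12.8e-6 * 58 * 642
dL = 0.4766 um


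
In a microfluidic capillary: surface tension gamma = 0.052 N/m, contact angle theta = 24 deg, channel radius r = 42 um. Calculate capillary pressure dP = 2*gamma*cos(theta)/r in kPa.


Step 1: cos(24 deg) = 0.9135
Step 2: Convert r to m: r = 42e-6 m
Step 3: dP = 2 * 0.052 * 0.9135 / 42e-6 = 2262.0 Pa
Step 4: Convert Pa to kPa (divide by 1000).
dP = 2.26 kPa


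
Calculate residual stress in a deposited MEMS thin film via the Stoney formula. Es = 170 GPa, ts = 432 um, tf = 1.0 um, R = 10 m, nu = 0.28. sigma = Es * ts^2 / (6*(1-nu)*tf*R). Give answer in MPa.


Step 1: Compute numerator: Es * ts^2 = 170 * 432^2 = 31726080 (GPa*um^2)
Step 2: Compute denominator (R in um): 6*(1-nu)*tf*R = 6*0.72*1.0*10e6 = 43200000.0 (um^2)
Step 3: sigma (GPa) = 31726080 / 43200000.0 = 7.344e-01 GPa
Step 4: Convert to MPa (x1000): sigma = 734.4 MPa


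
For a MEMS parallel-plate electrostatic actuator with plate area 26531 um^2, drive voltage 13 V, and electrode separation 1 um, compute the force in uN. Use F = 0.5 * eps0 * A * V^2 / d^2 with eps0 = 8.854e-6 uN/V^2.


Step 1: Identify parameters.
eps0 = 8.854e-6 uN/V^2, A = 26531 um^2, V = 13 V, d = 1 um
Step 2: Compute V^2 = 13^2 = 169
Step 3: Compute d^2 = 1^2 = 1
Step 4: F = 0.5 * 8.854e-6 * 26531 * 169 / 1
F = 19.85 uN


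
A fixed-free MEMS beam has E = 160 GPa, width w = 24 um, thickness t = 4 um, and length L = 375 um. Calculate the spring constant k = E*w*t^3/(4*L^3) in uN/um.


Step 1: Convert E to consistent units (1 GPa = 1000 uN/um^2).
E = 160 GPa = 160000 uN/um^2
Step 2: Compute t^3 = 4^3 = 64
Step 3: Compute L^3 = 375^3 = 52734375
Step 4: k = 160000 * 24 * 64 / (4 * 52734375)
k = 1.1651 uN/um


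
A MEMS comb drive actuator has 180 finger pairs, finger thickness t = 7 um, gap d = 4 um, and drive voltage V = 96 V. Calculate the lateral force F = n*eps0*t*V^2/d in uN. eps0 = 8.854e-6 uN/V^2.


Step 1: Parameters: n=180, eps0=8.854e-6 uN/V^2, t=7 um, V=96 V, d=4 um
Step 2: V^2 = 9216
Step 3: F = 180 * 8.854e-6 * 7 * 9216 / 4
F = 25.704 uN


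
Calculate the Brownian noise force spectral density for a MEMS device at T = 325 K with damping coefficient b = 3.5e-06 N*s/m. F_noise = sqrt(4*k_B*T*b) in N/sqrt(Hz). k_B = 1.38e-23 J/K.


Step 1: Compute 4 * k_B * T * b
= 4 * 1.38e-23 * 325 * 3.5e-06
= 6.2790e-26 N^2/Hz
Step 2: F_noise = sqrt(6.2790e-26)
F_noise = 2.51e-13 N/sqrt(Hz)


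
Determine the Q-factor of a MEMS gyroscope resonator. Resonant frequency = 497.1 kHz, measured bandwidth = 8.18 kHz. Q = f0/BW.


Step 1: Q = f0 / bandwidth
Step 2: Q = 497.1 / 8.18
Q = 60.8


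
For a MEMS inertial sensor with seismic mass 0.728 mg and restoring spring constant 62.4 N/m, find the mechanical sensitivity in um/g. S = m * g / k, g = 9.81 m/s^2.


Step 1: Convert mass: m = 0.728 mg = 7.28e-07 kg
Step 2: S = m * g / k = 7.28e-07 * 9.81 / 62.4
Step 3: S = 1.14e-07 m/g
Step 4: Convert to um/g: S = 0.114 um/g


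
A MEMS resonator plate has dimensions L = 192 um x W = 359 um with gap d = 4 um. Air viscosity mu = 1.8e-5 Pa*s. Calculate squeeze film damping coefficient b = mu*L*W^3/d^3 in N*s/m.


Step 1: Convert to SI.
L = 192e-6 m, W = 359e-6 m, d = 4e-6 m
Step 2: W^3 = (359e-6)^3 = 4.63e-11 m^3
Step 3: d^3 = (4e-6)^3 = 6.40e-17 m^3
Step 4: b = 1.8e-5 * 192e-6 * 4.63e-11 / 6.40e-17
b = 2.50e-03 N*s/m


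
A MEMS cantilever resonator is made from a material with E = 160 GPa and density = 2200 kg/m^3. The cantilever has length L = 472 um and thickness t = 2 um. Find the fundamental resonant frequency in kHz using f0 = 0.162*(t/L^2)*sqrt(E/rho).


Step 1: Convert units to SI.
t_SI = 2e-6 m, L_SI = 472e-6 m
Step 2: Calculate sqrt(E/rho).
sqrt(160e9 / 2200) = 8528.03 m/s
Step 3: Compute f0.
f0 = 0.162 * 2e-6 / (472e-6)^2 * 8528.03 = 12402.5 Hz = 12.4 kHz


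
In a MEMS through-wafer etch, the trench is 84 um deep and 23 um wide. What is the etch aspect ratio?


Step 1: AR = depth / width
Step 2: AR = 84 / 23
AR = 3.7


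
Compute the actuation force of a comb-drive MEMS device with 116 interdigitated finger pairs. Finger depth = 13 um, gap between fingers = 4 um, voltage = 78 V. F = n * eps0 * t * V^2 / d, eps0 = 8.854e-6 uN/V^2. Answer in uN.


Step 1: Parameters: n=116, eps0=8.854e-6 uN/V^2, t=13 um, V=78 V, d=4 um
Step 2: V^2 = 6084
Step 3: F = 116 * 8.854e-6 * 13 * 6084 / 4
F = 20.308 uN


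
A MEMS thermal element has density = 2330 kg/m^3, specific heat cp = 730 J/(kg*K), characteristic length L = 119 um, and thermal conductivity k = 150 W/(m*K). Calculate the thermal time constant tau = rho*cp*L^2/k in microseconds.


Step 1: Convert L to m: L = 119e-6 m
Step 2: L^2 = (119e-6)^2 = 1.4161e-08 m^2
Step 3: tau = 2330 * 730 * 1.4161e-08 / 150 = 1.605763e-04 s
Step 4: Convert to microseconds (multiply by 1e6).
tau = 160.576 us


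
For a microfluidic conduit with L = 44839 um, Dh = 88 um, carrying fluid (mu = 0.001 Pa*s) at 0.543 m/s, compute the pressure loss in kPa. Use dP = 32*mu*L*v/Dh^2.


Step 1: Convert to SI: L = 44839e-6 m, Dh = 88e-6 m
Step 2: dP = 32 * 0.001 * 44839e-6 * 0.543 / (88e-6)^2
Step 3: dP = 100609.82 Pa
Step 4: Convert to kPa: dP = 100.61 kPa


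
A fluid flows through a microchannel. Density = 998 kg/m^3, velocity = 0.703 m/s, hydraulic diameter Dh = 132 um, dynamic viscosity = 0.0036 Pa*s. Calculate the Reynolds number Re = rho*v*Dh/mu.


Step 1: Convert Dh to meters: Dh = 132e-6 m
Step 2: Re = rho * v * Dh / mu
Re = 998 * 0.703 * 132e-6 / 0.0036
Re = 25.725


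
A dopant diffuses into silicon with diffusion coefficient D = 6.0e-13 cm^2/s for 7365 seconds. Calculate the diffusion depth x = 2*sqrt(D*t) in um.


Step 1: Compute D*t = 6.0e-13 * 7365 = 4.419e-09 cm^2
Step 2: sqrt(D*t) = 6.6476e-05 cm
Step 3: x = 2 * 6.6476e-05 cm = 1.32952e-04 cm
Step 4: Convert to um (1 cm = 1e4 um): x = 1.33 um


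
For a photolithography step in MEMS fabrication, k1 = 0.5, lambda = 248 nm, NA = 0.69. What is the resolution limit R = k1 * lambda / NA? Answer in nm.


Step 1: Identify values: k1 = 0.5, lambda = 248 nm, NA = 0.69
Step 2: R = k1 * lambda / NA
R = 0.5 * 248 / 0.69
R = 179.7 nm


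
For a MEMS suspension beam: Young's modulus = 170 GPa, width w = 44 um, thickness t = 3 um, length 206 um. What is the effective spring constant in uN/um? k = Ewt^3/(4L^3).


Step 1: Convert E to consistent units (1 GPa = 1000 uN/um^2).
E = 170 GPa = 170000 uN/um^2
Step 2: Compute t^3 = 3^3 = 27
Step 3: Compute L^3 = 206^3 = 8741816
Step 4: k = 170000 * 44 * 27 / (4 * 8741816)
k = 5.7757 uN/um


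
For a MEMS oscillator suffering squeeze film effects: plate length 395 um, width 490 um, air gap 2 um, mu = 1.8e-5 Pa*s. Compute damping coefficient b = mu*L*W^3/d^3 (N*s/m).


Step 1: Convert to SI.
L = 395e-6 m, W = 490e-6 m, d = 2e-6 m
Step 2: W^3 = (490e-6)^3 = 1.18e-10 m^3
Step 3: d^3 = (2e-6)^3 = 8.00e-18 m^3
Step 4: b = 1.8e-5 * 395e-6 * 1.18e-10 / 8.00e-18
b = 1.05e-01 N*s/m


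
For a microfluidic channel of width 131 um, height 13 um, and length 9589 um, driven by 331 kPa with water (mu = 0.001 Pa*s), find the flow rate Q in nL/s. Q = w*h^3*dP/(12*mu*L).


Step 1: Convert all dimensions to SI (meters).
w = 131e-6 m, h = 13e-6 m, L = 9589e-6 m, dP = 331e3 Pa
Step 2: Q = w * h^3 * dP / (12 * mu * L)
Q = 131e-6 * (13e-6)^3 * 331e3 / (12 * 0.001 * 9589e-6) = 8.2789409e-10 m^3/s
Step 3: Convert Q from m^3/s to nL/s (1 m^3 = 1e12 nL, so multiply by 1e12).
Q = 827.894 nL/s


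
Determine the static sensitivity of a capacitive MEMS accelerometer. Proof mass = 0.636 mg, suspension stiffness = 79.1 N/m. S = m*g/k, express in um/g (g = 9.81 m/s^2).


Step 1: Convert mass: m = 0.636 mg = 6.36e-07 kg
Step 2: S = m * g / k = 6.36e-07 * 9.81 / 79.1
Step 3: S = 7.89e-08 m/g
Step 4: Convert to um/g: S = 0.079 um/g


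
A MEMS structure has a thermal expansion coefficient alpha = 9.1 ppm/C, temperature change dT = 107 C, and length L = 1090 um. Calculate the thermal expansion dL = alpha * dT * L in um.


Step 1: Convert CTE: alpha = 9.1 ppm/C = 9.1e-6 /C
Step 2: dL = 9.1e-6 * 107 * 1090
dL = 1.0613 um


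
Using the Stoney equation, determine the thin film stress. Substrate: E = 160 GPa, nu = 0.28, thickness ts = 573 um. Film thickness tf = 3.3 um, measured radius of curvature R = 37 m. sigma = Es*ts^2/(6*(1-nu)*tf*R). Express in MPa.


Step 1: Compute numerator: Es * ts^2 = 160 * 573^2 = 52532640 (GPa*um^2)
Step 2: Compute denominator (R in um): 6*(1-nu)*tf*R = 6*0.72*3.3*37e6 = 527472000.0 (um^2)
Step 3: sigma (GPa) = 52532640 / 527472000.0 = 9.9593e-02 GPa
Step 4: Convert to MPa (x1000): sigma = 99.6 MPa


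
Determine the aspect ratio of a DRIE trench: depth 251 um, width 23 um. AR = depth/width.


Step 1: AR = depth / width
Step 2: AR = 251 / 23
AR = 10.9


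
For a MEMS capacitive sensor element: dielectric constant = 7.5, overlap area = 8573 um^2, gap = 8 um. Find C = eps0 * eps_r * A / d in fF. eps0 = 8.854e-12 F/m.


Step 1: Convert area to m^2: A = 8573e-12 m^2
Step 2: Convert gap to m: d = 8e-6 m
Step 3: C = eps0 * eps_r * A / d
C = 8.854e-12 * 7.5 * 8573e-12 / 8e-6
Step 4: Convert to fF (multiply by 1e15).
C = 71.16 fF


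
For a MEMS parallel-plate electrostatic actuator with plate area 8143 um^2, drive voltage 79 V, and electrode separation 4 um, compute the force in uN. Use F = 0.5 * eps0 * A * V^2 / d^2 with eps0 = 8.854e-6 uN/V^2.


Step 1: Identify parameters.
eps0 = 8.854e-6 uN/V^2, A = 8143 um^2, V = 79 V, d = 4 um
Step 2: Compute V^2 = 79^2 = 6241
Step 3: Compute d^2 = 4^2 = 16
Step 4: F = 0.5 * 8.854e-6 * 8143 * 6241 / 16
F = 14.061 uN


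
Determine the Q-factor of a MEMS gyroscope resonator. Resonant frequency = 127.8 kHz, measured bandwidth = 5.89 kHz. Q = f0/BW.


Step 1: Q = f0 / bandwidth
Step 2: Q = 127.8 / 5.89
Q = 21.7


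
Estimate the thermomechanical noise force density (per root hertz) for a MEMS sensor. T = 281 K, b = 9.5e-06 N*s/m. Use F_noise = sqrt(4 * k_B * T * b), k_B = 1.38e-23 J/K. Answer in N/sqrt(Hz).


Step 1: Compute 4 * k_B * T * b
= 4 * 1.38e-23 * 281 * 9.5e-06
= 1.4736e-25 N^2/Hz
Step 2: F_noise = sqrt(1.4736e-25)
F_noise = 3.84e-13 N/sqrt(Hz)


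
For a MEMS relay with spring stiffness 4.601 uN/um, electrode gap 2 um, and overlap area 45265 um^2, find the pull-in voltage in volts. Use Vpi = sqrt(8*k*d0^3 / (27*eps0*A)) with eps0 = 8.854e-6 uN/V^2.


Step 1: Compute numerator: 8 * k * d0^3 = 8 * 4.601 * 2^3 = 294.464
Step 2: Compute denominator: 27 * eps0 * A = 27 * 8.854e-6 * 45265 = 10.82096
Step 3: Vpi = sqrt(294.464 / 10.82096)
Vpi = 5.22 V


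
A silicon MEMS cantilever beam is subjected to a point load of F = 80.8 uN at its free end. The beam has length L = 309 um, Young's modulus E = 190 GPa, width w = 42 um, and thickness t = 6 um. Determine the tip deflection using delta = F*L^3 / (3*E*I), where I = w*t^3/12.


Step 1: Calculate the second moment of area.
I = w * t^3 / 12 = 42 * 6^3 / 12 = 756.0 um^4
Step 2: Convert E to consistent units (1 GPa = 1000 uN/um^2).
E = 190 GPa = 190000 uN/um^2
Step 3: Calculate tip deflection.
delta = F * L^3 / (3 * E * I)
delta = 80.8 * 309^3 / (3 * 190000 * 756.0)
delta = 5.5321 um


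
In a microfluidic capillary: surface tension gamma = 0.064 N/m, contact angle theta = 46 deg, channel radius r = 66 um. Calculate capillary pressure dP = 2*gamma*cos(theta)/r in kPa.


Step 1: cos(46 deg) = 0.6947
Step 2: Convert r to m: r = 66e-6 m
Step 3: dP = 2 * 0.064 * 0.6947 / 66e-6 = 1347.3 Pa
Step 4: Convert Pa to kPa (divide by 1000).
dP = 1.35 kPa


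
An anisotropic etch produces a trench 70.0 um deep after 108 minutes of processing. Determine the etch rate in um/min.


Step 1: Etch rate = depth / time
Step 2: rate = 70.0 / 108
rate = 0.648 um/min


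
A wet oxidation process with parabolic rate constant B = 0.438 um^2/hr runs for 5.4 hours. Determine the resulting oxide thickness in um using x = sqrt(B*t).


Step 1: Compute B*t = 0.438 * 5.4 = 2.3652
Step 2: x = sqrt(2.3652)
x = 1.538 um


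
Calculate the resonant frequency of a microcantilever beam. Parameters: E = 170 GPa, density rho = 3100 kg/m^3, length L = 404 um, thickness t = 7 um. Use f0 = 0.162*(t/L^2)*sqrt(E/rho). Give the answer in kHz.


Step 1: Convert units to SI.
t_SI = 7e-6 m, L_SI = 404e-6 m
Step 2: Calculate sqrt(E/rho).
sqrt(170e9 / 3100) = 7405.32 m/s
Step 3: Compute f0.
f0 = 0.162 * 7e-6 / (404e-6)^2 * 7405.32 = 51451.0 Hz = 51.45 kHz


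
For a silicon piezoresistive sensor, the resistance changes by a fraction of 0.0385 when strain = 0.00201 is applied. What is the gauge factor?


Step 1: Identify values.
dR/R = 0.0385, strain = 0.00201
Step 2: GF = (dR/R) / strain = 0.0385 / 0.00201
GF = 19.2


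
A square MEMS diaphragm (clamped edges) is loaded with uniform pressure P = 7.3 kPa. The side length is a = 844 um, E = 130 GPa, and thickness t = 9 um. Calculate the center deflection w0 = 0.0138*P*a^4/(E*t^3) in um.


Step 1: Convert pressure to compatible units (E is in GPa, so P in GPa).
P = 7.3 kPa = 7.3e-6 GPa
Step 2: Compute numerator: 0.0138 * P * a^4.
a^4 = 844^4 = 507422576896
numerator = 0.0138 * 7.3e-6 * 507422576896 = 5.11178e+04
Step 3: Compute denominator: E * t^3 = 130 * 9^3 = 94770
Step 4: w0 = numerator / denominator = 5.11178e+04 / 94770 = 0.5394 um


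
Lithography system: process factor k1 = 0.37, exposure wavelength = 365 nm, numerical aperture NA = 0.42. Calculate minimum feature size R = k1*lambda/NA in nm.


Step 1: Identify values: k1 = 0.37, lambda = 365 nm, NA = 0.42
Step 2: R = k1 * lambda / NA
R = 0.37 * 365 / 0.42
R = 321.5 nm


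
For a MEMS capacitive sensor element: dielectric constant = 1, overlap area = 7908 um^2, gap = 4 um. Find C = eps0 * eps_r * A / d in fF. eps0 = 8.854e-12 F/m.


Step 1: Convert area to m^2: A = 7908e-12 m^2
Step 2: Convert gap to m: d = 4e-6 m
Step 3: C = eps0 * eps_r * A / d
C = 8.854e-12 * 1 * 7908e-12 / 4e-6
Step 4: Convert to fF (multiply by 1e15).
C = 17.5 fF


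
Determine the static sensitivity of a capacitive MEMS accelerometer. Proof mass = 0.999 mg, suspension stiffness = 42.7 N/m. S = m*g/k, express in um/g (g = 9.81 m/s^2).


Step 1: Convert mass: m = 0.999 mg = 9.99e-07 kg
Step 2: S = m * g / k = 9.99e-07 * 9.81 / 42.7
Step 3: S = 2.30e-07 m/g
Step 4: Convert to um/g: S = 0.23 um/g


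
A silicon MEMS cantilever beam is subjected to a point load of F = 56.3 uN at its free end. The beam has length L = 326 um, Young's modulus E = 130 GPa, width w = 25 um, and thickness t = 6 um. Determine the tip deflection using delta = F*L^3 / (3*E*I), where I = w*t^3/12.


Step 1: Calculate the second moment of area.
I = w * t^3 / 12 = 25 * 6^3 / 12 = 450.0 um^4
Step 2: Convert E to consistent units (1 GPa = 1000 uN/um^2).
E = 130 GPa = 130000 uN/um^2
Step 3: Calculate tip deflection.
delta = F * L^3 / (3 * E * I)
delta = 56.3 * 326^3 / (3 * 130000 * 450.0)
delta = 11.1144 um


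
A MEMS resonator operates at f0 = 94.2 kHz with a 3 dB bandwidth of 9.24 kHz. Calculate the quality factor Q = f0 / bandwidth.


Step 1: Q = f0 / bandwidth
Step 2: Q = 94.2 / 9.24
Q = 10.2
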